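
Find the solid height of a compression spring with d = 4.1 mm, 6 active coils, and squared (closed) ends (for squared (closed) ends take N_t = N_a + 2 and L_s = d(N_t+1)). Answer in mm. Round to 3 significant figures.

36.9 mm

squared (closed) ends: N_t = N_a + 2 = 6 + 2 = 8
L_s = d·(N_t+1) = 4.1 × 9 = 36.9 mm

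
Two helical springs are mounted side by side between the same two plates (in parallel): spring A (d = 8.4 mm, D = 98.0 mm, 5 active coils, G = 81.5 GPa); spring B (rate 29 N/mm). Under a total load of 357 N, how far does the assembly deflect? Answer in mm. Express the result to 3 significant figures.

k_A = Gd⁴/(8D³N_a) = (81.5×10³)(8.4⁴)/(8·98.0³·5) = 10.778 N/mm
Parallel: k_eq = 10.778 + 29 = 39.778 N/mm
δ = F/k_eq = 357/39.778 = 8.9748 mm

8.97 mm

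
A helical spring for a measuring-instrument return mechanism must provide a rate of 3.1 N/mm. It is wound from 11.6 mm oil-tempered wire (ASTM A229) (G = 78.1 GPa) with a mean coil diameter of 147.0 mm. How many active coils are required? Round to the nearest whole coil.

18

N_a = Gd⁴/(8D³k) = (78.1×10³ × 11.6⁴)/(8 × 147.0³ × 3.1)
    = 1.41411e+09 / 7.87778e+07 = 17.95 → 18 coils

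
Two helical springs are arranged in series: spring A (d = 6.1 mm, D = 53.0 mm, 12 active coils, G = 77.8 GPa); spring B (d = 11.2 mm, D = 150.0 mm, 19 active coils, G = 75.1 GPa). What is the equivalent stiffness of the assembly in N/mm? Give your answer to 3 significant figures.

1.76 N/mm

k_A = Gd⁴/(8D³N_a) = (77.8×10³)(6.1⁴)/(8·53.0³·12) = 7.537 N/mm
k_B = Gd⁴/(8D³N_a) = (75.1×10³)(11.2⁴)/(8·150.0³·19) = 2.3035 N/mm
Series: 1/k_eq = 1/7.537 + 1/2.3035 = 0.56679; k_eq = 1.7643 N/mm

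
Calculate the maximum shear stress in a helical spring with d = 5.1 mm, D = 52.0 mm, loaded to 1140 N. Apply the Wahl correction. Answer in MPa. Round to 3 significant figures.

1300 MPa

Spring index C = D/d = 52.0/5.1 = 10.1961
K_W = (4C−1)/(4C−4) + 0.615/C = 39.784/36.784 + 0.0603 = 1.1419
τ₀ = 8FD/(πd³) = 8·1140·52.0/(π·5.1³) = 474240/416.74 = 1138 MPa
τ_max = K·τ₀ = 1.1419 × 1138 = 1299.4 MPa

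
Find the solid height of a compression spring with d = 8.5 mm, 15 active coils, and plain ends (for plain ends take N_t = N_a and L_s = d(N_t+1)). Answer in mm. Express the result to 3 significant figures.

plain ends: N_t = N_a = 15
L_s = d·(N_t+1) = 8.5 × 16 = 136 mm

136 mm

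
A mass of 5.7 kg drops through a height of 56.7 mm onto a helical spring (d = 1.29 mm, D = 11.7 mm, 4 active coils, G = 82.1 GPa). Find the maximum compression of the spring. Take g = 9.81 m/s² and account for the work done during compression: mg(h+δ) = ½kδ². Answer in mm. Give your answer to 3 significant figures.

k = Gd⁴/(8D³N_a) = (82.1×10³)(1.29⁴)/(8·11.7³·4) = 4.436 N/mm
W = mg = 5.7 × 9.81 = 55.917 N
½kδ² − Wδ − Wh = 0 → δ = (W + √(W² + 2kWh))/k
δ = (55.917 + √(3126.7 + 28128.8))/4.436 = (55.917 + 176.79)/4.436 = 52.459 mm

52.5 mm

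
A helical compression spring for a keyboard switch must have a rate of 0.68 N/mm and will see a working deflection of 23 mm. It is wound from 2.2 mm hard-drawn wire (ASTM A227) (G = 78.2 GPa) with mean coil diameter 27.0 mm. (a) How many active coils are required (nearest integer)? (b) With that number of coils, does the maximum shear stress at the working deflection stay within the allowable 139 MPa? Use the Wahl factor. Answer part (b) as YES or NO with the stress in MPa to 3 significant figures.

(a) 17 coils; (b) YES, τ_max = 113 MPa

N_a = Gd⁴/(8D³k) = (78.2×10³)(2.2⁴)/(8·27.0³·0.68) = 17.11 → N_a = 17
Actual rate k = Gd⁴/(8D³·17) = 0.68433 N/mm
Working load F = kδ = 0.68433·23 = 15.74 N
C = 27.0/2.2 = 12.2727; K_W = (4C−1)/(4C−4)+0.615/C = 1.1166
τ_max = K_W·8FD/(πd³) = 1.1166·101.63 = 113.49 MPa
τ_max ≤ 139 MPa → acceptable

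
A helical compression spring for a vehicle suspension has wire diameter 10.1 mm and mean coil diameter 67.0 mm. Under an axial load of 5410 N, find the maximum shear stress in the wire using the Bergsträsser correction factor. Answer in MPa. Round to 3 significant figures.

Spring index C = D/d = 67.0/10.1 = 6.6337
K_B = (4C+2)/(4C−3) = 28.535/23.535 = 1.2125
τ₀ = 8FD/(πd³) = 8·5410·67.0/(π·10.1³) = 2.89976e+06/3236.8 = 895.88 MPa
τ_max = K·τ₀ = 1.2125 × 895.88 = 1086.2 MPa

1090 MPa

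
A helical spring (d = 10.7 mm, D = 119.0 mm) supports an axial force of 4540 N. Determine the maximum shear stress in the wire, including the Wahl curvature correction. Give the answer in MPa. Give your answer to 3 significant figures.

Spring index C = D/d = 119.0/10.7 = 11.1215
K_W = (4C−1)/(4C−4) + 0.615/C = 43.486/40.486 + 0.0553 = 1.1294
τ₀ = 8FD/(πd³) = 8·4540·119.0/(π·10.7³) = 4.32208e+06/3848.6 = 1123 MPa
τ_max = K·τ₀ = 1.1294 × 1123 = 1268.3 MPa

1270 MPa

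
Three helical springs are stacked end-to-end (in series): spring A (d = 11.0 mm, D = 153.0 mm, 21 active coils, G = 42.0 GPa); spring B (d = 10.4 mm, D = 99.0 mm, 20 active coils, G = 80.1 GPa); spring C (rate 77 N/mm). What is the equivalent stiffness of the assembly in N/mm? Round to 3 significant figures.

k_A = Gd⁴/(8D³N_a) = (42.0×10³)(11.0⁴)/(8·153.0³·21) = 1.022 N/mm
k_B = Gd⁴/(8D³N_a) = (80.1×10³)(10.4⁴)/(8·99.0³·20) = 6.0359 N/mm
Series: 1/k_eq = 1/1.022 + 1/6.0359 + 1/77 = 1.1572; k_eq = 0.86418 N/mm

0.864 N/mm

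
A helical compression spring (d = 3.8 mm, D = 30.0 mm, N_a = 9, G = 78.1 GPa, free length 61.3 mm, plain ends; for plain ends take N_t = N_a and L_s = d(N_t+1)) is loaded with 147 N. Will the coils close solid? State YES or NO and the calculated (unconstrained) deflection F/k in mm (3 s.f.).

k = Gd⁴/(8D³N_a) = (78.1×10³)(3.8⁴)/(8·30.0³·9) = 8.377 N/mm
N_t = 9; L_s = 3.8·10 = 38 mm; δ_solid = L₀ − L_s = 61.3 − 38 = 23.3 mm
δ = F/k = 147/8.377 = 17.548 mm
δ < δ_solid → spring does not go solid

NO, δ = 17.5 mm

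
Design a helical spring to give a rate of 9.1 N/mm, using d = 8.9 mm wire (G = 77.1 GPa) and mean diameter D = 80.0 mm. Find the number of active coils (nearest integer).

13

N_a = Gd⁴/(8D³k) = (77.1×10³ × 8.9⁴)/(8 × 80.0³ × 9.1)
    = 4.83743e+08 / 3.72736e+07 = 12.98 → 13 coils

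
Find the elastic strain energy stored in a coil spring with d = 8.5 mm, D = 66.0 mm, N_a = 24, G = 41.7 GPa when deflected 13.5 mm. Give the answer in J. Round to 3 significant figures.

k = Gd⁴/(8D³N_a) = (41.7×10³)(8.5⁴)/(8·66.0³·24) = 3.9435 N/mm
U = ½kδ² = 0.5 × 3.9435 × 13.5² = 359.35 N·mm = 0.35935 J

0.359 J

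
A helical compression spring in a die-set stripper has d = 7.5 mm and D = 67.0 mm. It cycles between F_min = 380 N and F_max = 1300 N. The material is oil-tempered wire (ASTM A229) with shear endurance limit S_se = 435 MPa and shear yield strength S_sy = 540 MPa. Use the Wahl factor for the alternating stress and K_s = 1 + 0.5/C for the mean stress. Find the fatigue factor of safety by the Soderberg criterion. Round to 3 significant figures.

0.861

C = D/d = 67.0/7.5 = 8.9333; K_W = (4C−1)/(4C−4)+0.615/C = 1.1634; K_s = 1+0.5/C = 1.0560
F_a = (F_max−F_min)/2 = 460 N; F_m = (F_max+F_min)/2 = 840 N
τ_a = K_W·8F_aD/(πd³) = 1.1634 × 186.03 = 216.43 MPa
τ_m = K_s·8F_mD/(πd³) = 1.0560 × 339.71 = 358.73 MPa
Soderberg: 1/n_f = τ_a/S_se + τ_m/S_sy = 216.43/435 + 358.73/540 = 0.49753 + 0.66431 = 1.1618
n_f = 1/1.1618 = 0.8607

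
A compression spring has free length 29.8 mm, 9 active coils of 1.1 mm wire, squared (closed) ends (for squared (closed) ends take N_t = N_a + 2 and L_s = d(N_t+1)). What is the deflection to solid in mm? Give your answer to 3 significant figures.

16.6 mm

N_t = 11; L_s = 1.1·12 = 13.2 mm
δ_solid = L₀ − L_s = 29.8 − 13.2 = 16.6 mm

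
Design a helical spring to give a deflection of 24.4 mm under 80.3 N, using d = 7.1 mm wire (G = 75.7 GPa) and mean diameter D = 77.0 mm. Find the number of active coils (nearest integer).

16

Required rate k = F/δ = 80.3/24.4 = 3.291 N/mm
N_a = Gd⁴/(8D³k) = (75.7×10³ × 7.1⁴)/(8 × 77.0³ × 3.291)
    = 1.92366e+08 / 1.20195e+07 = 16 → 16 coils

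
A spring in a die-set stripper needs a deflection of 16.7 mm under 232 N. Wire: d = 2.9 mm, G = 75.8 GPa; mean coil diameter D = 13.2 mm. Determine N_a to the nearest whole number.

Required rate k = F/δ = 232/16.7 = 13.892 N/mm
N_a = Gd⁴/(8D³k) = (75.8×10³ × 2.9⁴)/(8 × 13.2³ × 13.892)
    = 5.36119e+06 / 255613 = 20.97 → 21 coils

21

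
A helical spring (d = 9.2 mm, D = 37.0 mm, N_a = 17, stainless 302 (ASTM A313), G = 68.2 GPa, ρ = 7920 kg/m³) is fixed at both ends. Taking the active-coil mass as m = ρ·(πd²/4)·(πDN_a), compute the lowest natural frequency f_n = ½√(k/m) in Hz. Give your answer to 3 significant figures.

k = Gd⁴/(8D³N_a) = (68.2×10³)(9.2⁴)/(8·37.0³·17) = 70.924 N/mm = 70924 N/m
Wire length L = πDN_a = π·37.0·17 = 1976.1 mm
m = ρ·(πd²/4)·L = 7920 × 66.476×10⁻⁶ m² × 1.9761 m = 1.0404 kg
f_n = ½√(k/m) = 0.5·√(70924/1.0404) = 0.5·√(68171) = 130.55 Hz

131 Hz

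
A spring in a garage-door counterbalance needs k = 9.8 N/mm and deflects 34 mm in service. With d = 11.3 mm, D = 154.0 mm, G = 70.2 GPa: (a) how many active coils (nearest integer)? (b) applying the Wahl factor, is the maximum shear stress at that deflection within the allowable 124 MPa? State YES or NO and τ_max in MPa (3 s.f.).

(a) 4 coils; (b) YES, τ_max = 100 MPa

N_a = Gd⁴/(8D³k) = (70.2×10³)(11.3⁴)/(8·154.0³·9.8) = 3.997 → N_a = 4
Actual rate k = Gd⁴/(8D³·4) = 9.7935 N/mm
Working load F = kδ = 9.7935·34 = 332.98 N
C = 154.0/11.3 = 13.6283; K_W = (4C−1)/(4C−4)+0.615/C = 1.1045
τ_max = K_W·8FD/(πd³) = 1.1045·90.499 = 99.958 MPa
τ_max ≤ 124 MPa → acceptable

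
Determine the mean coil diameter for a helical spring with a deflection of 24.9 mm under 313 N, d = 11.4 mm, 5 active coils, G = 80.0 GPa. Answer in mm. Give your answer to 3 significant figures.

Required rate k = F/δ = 313/24.9 = 12.57 N/mm
D = (Gd⁴/(8N_a·k))^(1/3) = (80.0×10³·11.4⁴/(8·5·12.57))^(1/3)
  = (2.68723e+06)^(1/3) = 139.0277 mm

139 mm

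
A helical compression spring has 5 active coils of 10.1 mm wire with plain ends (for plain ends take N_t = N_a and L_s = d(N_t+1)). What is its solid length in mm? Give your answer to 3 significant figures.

60.6 mm

plain ends: N_t = N_a = 5
L_s = d·(N_t+1) = 10.1 × 6 = 60.6 mm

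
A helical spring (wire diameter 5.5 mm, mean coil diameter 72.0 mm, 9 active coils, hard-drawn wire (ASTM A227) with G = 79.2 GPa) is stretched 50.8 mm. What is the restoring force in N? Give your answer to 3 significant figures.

137 N

k = Gd⁴/(8D³N_a) = (79.2×10³)(5.5⁴)/(8·72.0³·9) = 2.6968 N/mm
F = k·δ = 2.6968 × 50.8 = 137 N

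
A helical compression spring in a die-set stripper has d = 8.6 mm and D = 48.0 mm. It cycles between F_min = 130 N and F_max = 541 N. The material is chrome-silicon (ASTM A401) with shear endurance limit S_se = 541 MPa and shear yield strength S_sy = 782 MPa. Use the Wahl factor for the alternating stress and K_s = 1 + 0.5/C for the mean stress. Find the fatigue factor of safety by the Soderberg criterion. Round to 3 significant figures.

C = D/d = 48.0/8.6 = 5.5814; K_W = (4C−1)/(4C−4)+0.615/C = 1.2739; K_s = 1+0.5/C = 1.0896
F_a = (F_max−F_min)/2 = 205.5 N; F_m = (F_max+F_min)/2 = 335.5 N
τ_a = K_W·8F_aD/(πd³) = 1.2739 × 39.491 = 50.307 MPa
τ_m = K_s·8F_mD/(πd³) = 1.0896 × 64.473 = 70.249 MPa
Soderberg: 1/n_f = τ_a/S_se + τ_m/S_sy = 50.307/541 + 70.249/782 = 0.09299 + 0.08983 = 0.18282
n_f = 1/0.18282 = 5.47

5.47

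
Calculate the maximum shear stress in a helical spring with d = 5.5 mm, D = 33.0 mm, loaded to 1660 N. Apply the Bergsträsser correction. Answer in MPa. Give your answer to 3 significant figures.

1040 MPa

Spring index C = D/d = 33.0/5.5 = 6.0000
K_B = (4C+2)/(4C−3) = 26.000/21.000 = 1.2381
τ₀ = 8FD/(πd³) = 8·1660·33.0/(π·5.5³) = 438240/522.68 = 838.44 MPa
τ_max = K·τ₀ = 1.2381 × 838.44 = 1038.1 MPa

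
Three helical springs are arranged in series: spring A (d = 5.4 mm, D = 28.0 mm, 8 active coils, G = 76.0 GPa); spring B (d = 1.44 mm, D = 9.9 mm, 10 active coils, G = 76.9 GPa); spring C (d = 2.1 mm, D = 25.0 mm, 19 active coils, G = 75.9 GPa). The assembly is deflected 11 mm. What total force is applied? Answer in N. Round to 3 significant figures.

5.90 N

k_A = Gd⁴/(8D³N_a) = (76.0×10³)(5.4⁴)/(8·28.0³·8) = 45.998 N/mm
k_B = Gd⁴/(8D³N_a) = (76.9×10³)(1.44⁴)/(8·9.9³·10) = 4.2597 N/mm
k_C = Gd⁴/(8D³N_a) = (75.9×10³)(2.1⁴)/(8·25.0³·19) = 0.62152 N/mm
Series: 1/k_eq = 1/45.998 + 1/4.2597 + 1/0.62152 = 1.8655; k_eq = 0.53606 N/mm
F = k_eq·δ = 0.53606·11 = 5.8967 N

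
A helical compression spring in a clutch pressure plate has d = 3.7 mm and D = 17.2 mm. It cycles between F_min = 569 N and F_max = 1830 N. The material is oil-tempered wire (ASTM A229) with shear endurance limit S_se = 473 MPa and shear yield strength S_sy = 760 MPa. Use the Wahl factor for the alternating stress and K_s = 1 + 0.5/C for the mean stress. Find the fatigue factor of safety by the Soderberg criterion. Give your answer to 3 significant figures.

0.327

C = D/d = 17.2/3.7 = 4.6486; K_W = (4C−1)/(4C−4)+0.615/C = 1.3379; K_s = 1+0.5/C = 1.1076
F_a = (F_max−F_min)/2 = 630.5 N; F_m = (F_max+F_min)/2 = 1199.5 N
τ_a = K_W·8F_aD/(πd³) = 1.3379 × 545.19 = 729.38 MPa
τ_m = K_s·8F_mD/(πd³) = 1.1076 × 1037.2 = 1148.8 MPa
Soderberg: 1/n_f = τ_a/S_se + τ_m/S_sy = 729.38/473 + 1148.8/760 = 1.54204 + 1.51153 = 3.0536
n_f = 1/3.0536 = 0.3275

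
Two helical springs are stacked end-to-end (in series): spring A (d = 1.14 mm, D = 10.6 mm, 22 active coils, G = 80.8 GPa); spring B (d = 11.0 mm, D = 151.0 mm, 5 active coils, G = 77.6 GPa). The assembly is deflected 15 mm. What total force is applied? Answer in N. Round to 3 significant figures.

k_A = Gd⁴/(8D³N_a) = (80.8×10³)(1.14⁴)/(8·10.6³·22) = 0.65103 N/mm
k_B = Gd⁴/(8D³N_a) = (77.6×10³)(11.0⁴)/(8·151.0³·5) = 8.2498 N/mm
Series: 1/k_eq = 1/0.65103 + 1/8.2498 = 1.6572; k_eq = 0.60341 N/mm
F = k_eq·δ = 0.60341·15 = 9.0512 N

9.05 N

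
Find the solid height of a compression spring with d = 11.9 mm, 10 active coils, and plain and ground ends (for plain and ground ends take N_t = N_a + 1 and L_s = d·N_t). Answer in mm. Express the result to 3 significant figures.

131 mm

plain and ground ends: N_t = N_a + 1 = 10 + 1 = 11
L_s = d·N_t = 11.9 × 11 = 130.9 mm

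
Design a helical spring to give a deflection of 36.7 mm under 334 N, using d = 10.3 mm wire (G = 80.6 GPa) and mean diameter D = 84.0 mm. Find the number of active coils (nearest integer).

Required rate k = F/δ = 334/36.7 = 9.1008 N/mm
N_a = Gd⁴/(8D³k) = (80.6×10³ × 10.3⁴)/(8 × 84.0³ × 9.1008)
    = 9.0716e+08 / 4.31527e+07 = 21.02 → 21 coils

21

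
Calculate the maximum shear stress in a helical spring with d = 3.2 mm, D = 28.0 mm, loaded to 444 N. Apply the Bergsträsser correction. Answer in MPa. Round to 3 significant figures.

Spring index C = D/d = 28.0/3.2 = 8.7500
K_B = (4C+2)/(4C−3) = 37.000/32.000 = 1.1562
τ₀ = 8FD/(πd³) = 8·444·28.0/(π·3.2³) = 99456/102.94 = 966.12 MPa
τ_max = K·τ₀ = 1.1562 × 966.12 = 1117.1 MPa

1120 MPa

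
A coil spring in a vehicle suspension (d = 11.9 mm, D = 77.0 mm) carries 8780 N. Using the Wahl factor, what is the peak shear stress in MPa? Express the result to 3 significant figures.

Spring index C = D/d = 77.0/11.9 = 6.4706
K_W = (4C−1)/(4C−4) + 0.615/C = 24.882/21.882 + 0.0950 = 1.2321
τ₀ = 8FD/(πd³) = 8·8780·77.0/(π·11.9³) = 5.40848e+06/5294.1 = 1021.6 MPa
τ_max = K·τ₀ = 1.2321 × 1021.6 = 1258.8 MPa

1260 MPa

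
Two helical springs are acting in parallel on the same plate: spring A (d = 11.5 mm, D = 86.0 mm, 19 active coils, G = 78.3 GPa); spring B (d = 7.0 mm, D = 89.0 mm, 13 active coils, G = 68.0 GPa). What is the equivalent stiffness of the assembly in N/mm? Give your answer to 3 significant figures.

k_A = Gd⁴/(8D³N_a) = (78.3×10³)(11.5⁴)/(8·86.0³·19) = 14.165 N/mm
k_B = Gd⁴/(8D³N_a) = (68.0×10³)(7.0⁴)/(8·89.0³·13) = 2.2269 N/mm
Parallel: k_eq = 14.165 + 2.2269 = 16.392 N/mm

16.4 N/mm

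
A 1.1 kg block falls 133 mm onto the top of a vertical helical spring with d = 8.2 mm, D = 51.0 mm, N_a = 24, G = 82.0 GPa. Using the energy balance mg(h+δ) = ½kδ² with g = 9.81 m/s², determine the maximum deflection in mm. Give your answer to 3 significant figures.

14.8 mm

k = Gd⁴/(8D³N_a) = (82.0×10³)(8.2⁴)/(8·51.0³·24) = 14.557 N/mm
W = mg = 1.1 × 9.81 = 10.791 N
½kδ² − Wδ − Wh = 0 → δ = (W + √(W² + 2kWh))/k
δ = (10.791 + √(116.45 + 41783.1))/14.557 = (10.791 + 204.69)/14.557 = 14.803 mm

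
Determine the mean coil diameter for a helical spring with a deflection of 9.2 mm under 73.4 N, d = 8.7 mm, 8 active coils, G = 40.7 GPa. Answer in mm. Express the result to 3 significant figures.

77.0 mm

Required rate k = F/δ = 73.4/9.2 = 7.9783 N/mm
D = (Gd⁴/(8N_a·k))^(1/3) = (40.7×10³·8.7⁴/(8·8·7.9783))^(1/3)
  = (456650)^(1/3) = 77.0066 mm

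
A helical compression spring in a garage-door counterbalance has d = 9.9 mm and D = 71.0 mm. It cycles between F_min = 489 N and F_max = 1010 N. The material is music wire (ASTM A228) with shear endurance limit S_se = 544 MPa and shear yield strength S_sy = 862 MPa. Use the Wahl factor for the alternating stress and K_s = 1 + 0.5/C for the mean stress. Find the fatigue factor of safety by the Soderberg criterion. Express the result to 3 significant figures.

3.56

C = D/d = 71.0/9.9 = 7.1717; K_W = (4C−1)/(4C−4)+0.615/C = 1.2073; K_s = 1+0.5/C = 1.0697
F_a = (F_max−F_min)/2 = 260.5 N; F_m = (F_max+F_min)/2 = 749.5 N
τ_a = K_W·8F_aD/(πd³) = 1.2073 × 48.54 = 58.601 MPa
τ_m = K_s·8F_mD/(πd³) = 1.0697 × 139.66 = 149.39 MPa
Soderberg: 1/n_f = τ_a/S_se + τ_m/S_sy = 58.601/544 + 149.39/862 = 0.10772 + 0.17331 = 0.28103
n_f = 1/0.28103 = 3.558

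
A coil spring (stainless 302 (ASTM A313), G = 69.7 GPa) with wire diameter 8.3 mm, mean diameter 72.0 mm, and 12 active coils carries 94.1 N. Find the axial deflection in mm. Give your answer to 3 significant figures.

k = Gd⁴/(8D³N_a) = (69.7×10³)(8.3⁴)/(8·72.0³·12) = 9.2316 N/mm
δ = F/k = 94.1 / 9.2316 = 10.193 mm

10.2 mm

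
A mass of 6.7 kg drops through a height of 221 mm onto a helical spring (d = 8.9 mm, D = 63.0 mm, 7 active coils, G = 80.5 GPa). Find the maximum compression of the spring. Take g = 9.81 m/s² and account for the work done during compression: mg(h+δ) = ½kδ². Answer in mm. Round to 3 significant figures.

k = Gd⁴/(8D³N_a) = (80.5×10³)(8.9⁴)/(8·63.0³·7) = 36.07 N/mm
W = mg = 6.7 × 9.81 = 65.727 N
½kδ² − Wδ − Wh = 0 → δ = (W + √(W² + 2kWh))/k
δ = (65.727 + √(4320 + 1.04788e+06))/36.07 = (65.727 + 1025.8)/36.07 = 30.26 mm

30.3 mm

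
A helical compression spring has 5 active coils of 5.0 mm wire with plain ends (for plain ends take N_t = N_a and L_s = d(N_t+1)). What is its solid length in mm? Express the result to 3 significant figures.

plain ends: N_t = N_a = 5
L_s = d·(N_t+1) = 5.0 × 6 = 30 mm

30.0 mm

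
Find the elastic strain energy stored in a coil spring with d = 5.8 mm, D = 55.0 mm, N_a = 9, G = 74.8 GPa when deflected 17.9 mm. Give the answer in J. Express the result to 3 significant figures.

1.13 J

k = Gd⁴/(8D³N_a) = (74.8×10³)(5.8⁴)/(8·55.0³·9) = 7.0663 N/mm
U = ½kδ² = 0.5 × 7.0663 × 17.9² = 1132.1 N·mm = 1.1321 J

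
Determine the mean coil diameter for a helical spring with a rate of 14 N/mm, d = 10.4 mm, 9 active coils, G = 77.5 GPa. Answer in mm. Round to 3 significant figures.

96.5 mm

D = (Gd⁴/(8N_a·k))^(1/3) = (77.5×10³·10.4⁴/(8·9·14))^(1/3)
  = (899445)^(1/3) = 96.5291 mm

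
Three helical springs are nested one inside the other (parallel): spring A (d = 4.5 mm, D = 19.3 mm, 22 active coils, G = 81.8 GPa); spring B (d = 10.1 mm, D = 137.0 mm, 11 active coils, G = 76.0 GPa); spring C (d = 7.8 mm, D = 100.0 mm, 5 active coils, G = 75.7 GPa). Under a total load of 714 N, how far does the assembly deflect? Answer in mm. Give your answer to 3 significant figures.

19.3 mm

k_A = Gd⁴/(8D³N_a) = (81.8×10³)(4.5⁴)/(8·19.3³·22) = 26.511 N/mm
k_B = Gd⁴/(8D³N_a) = (76.0×10³)(10.1⁴)/(8·137.0³·11) = 3.4951 N/mm
k_C = Gd⁴/(8D³N_a) = (75.7×10³)(7.8⁴)/(8·100.0³·5) = 7.0051 N/mm
Parallel: k_eq = 26.511 + 3.4951 + 7.0051 = 37.011 N/mm
δ = F/k_eq = 714/37.011 = 19.292 mm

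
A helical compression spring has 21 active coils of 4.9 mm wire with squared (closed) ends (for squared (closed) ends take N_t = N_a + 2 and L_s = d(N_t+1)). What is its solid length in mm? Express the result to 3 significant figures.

118 mm

squared (closed) ends: N_t = N_a + 2 = 21 + 2 = 23
L_s = d·(N_t+1) = 4.9 × 24 = 117.6 mm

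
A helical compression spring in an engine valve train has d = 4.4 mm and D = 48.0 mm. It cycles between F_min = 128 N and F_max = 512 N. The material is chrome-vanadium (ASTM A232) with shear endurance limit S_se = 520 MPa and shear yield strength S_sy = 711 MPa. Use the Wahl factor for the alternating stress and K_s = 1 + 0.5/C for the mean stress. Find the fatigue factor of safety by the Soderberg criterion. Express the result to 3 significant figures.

C = D/d = 48.0/4.4 = 10.9091; K_W = (4C−1)/(4C−4)+0.615/C = 1.1321; K_s = 1+0.5/C = 1.0458
F_a = (F_max−F_min)/2 = 192 N; F_m = (F_max+F_min)/2 = 320 N
τ_a = K_W·8F_aD/(πd³) = 1.1321 × 275.5 = 311.89 MPa
τ_m = K_s·8F_mD/(πd³) = 1.0458 × 459.17 = 480.22 MPa
Soderberg: 1/n_f = τ_a/S_se + τ_m/S_sy = 311.89/520 + 480.22/711 = 0.59978 + 0.67541 = 1.2752
n_f = 1/1.2752 = 0.7842

0.784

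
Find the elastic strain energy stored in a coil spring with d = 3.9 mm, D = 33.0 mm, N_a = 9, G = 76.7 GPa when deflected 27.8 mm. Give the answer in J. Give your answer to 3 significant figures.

2.65 J

k = Gd⁴/(8D³N_a) = (76.7×10³)(3.9⁴)/(8·33.0³·9) = 6.8577 N/mm
U = ½kδ² = 0.5 × 6.8577 × 27.8² = 2650 N·mm = 2.65 J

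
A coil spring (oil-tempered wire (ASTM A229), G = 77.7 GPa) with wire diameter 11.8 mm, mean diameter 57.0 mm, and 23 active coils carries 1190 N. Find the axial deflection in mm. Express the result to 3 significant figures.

k = Gd⁴/(8D³N_a) = (77.7×10³)(11.8⁴)/(8·57.0³·23) = 44.209 N/mm
δ = F/k = 1190 / 44.209 = 26.918 mm

26.9 mm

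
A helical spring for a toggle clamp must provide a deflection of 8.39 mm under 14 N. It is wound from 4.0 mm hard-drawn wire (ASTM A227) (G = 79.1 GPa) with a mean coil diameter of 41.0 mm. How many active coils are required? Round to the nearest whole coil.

Required rate k = F/δ = 14/8.39 = 1.6687 N/mm
N_a = Gd⁴/(8D³k) = (79.1×10³ × 4.0⁴)/(8 × 41.0³ × 1.6687)
    = 2.02496e+07 / 920042 = 22.01 → 22 coils

22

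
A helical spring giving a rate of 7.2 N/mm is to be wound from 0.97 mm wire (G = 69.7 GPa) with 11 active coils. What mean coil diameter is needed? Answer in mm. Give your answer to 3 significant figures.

D = (Gd⁴/(8N_a·k))^(1/3) = (69.7×10³·0.97⁴/(8·11·7.2))^(1/3)
  = (97.3878)^(1/3) = 4.6008 mm

4.60 mm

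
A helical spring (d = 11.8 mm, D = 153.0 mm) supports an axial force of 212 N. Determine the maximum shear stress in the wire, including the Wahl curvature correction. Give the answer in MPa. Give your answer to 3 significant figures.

55.8 MPa

Spring index C = D/d = 153.0/11.8 = 12.9661
K_W = (4C−1)/(4C−4) + 0.615/C = 50.864/47.864 + 0.0474 = 1.1101
τ₀ = 8FD/(πd³) = 8·212·153.0/(π·11.8³) = 259488/5161.7 = 50.271 MPa
τ_max = K·τ₀ = 1.1101 × 50.271 = 55.807 MPa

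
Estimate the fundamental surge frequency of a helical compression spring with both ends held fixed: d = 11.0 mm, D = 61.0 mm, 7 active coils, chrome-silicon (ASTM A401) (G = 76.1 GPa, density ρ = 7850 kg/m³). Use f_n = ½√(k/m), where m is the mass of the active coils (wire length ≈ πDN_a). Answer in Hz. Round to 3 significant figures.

148 Hz

k = Gd⁴/(8D³N_a) = (76.1×10³)(11.0⁴)/(8·61.0³·7) = 87.655 N/mm = 87655 N/m
Wire length L = πDN_a = π·61.0·7 = 1341.5 mm
m = ρ·(πd²/4)·L = 7850 × 95.033×10⁻⁶ m² × 1.3415 m = 1.0007 kg
f_n = ½√(k/m) = 0.5·√(87655/1.0007) = 0.5·√(87590) = 147.98 Hz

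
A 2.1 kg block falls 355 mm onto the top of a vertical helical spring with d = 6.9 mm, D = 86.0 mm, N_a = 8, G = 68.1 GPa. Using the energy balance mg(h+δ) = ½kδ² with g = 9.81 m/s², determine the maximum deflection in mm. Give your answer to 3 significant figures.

67.8 mm

k = Gd⁴/(8D³N_a) = (68.1×10³)(6.9⁴)/(8·86.0³·8) = 3.792 N/mm
W = mg = 2.1 × 9.81 = 20.601 N
½kδ² − Wδ − Wh = 0 → δ = (W + √(W² + 2kWh))/k
δ = (20.601 + √(424.4 + 55464.5))/3.792 = (20.601 + 236.41)/3.792 = 67.777 mm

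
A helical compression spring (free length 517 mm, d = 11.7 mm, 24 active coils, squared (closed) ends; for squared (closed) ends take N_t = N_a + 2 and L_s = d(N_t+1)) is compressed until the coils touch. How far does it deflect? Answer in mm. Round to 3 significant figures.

N_t = 26; L_s = 11.7·27 = 315.9 mm
δ_solid = L₀ − L_s = 517 − 315.9 = 201.1 mm

201 mm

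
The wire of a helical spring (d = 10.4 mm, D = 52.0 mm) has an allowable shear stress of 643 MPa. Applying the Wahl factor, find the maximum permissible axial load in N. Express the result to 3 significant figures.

C = D/d = 52.0/10.4 = 5.0000
K_W = (4C−1)/(4C−4) + 0.615/C = 19.000/16.000 + 0.1230 = 1.3105
τ_max = K·8FD/(πd³) → F_max = τ_allow·πd³/(8DK)
F_max = 643·π·10.4³/(8·52.0·1.3105) = 2.2723e+06/545.17 = 4168 N

4170 N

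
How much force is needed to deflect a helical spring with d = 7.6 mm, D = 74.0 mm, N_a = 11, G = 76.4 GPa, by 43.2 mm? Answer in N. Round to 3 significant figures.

309 N

k = Gd⁴/(8D³N_a) = (76.4×10³)(7.6⁴)/(8·74.0³·11) = 7.1478 N/mm
F = k·δ = 7.1478 × 43.2 = 308.78 N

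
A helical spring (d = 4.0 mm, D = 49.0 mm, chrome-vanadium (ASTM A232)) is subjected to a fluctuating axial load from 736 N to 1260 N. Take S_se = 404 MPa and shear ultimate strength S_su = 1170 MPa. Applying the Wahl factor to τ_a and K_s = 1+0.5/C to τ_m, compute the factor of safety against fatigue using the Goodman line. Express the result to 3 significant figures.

C = D/d = 49.0/4.0 = 12.2500; K_W = (4C−1)/(4C−4)+0.615/C = 1.1169; K_s = 1+0.5/C = 1.0408
F_a = (F_max−F_min)/2 = 262 N; F_m = (F_max+F_min)/2 = 998 N
τ_a = K_W·8F_aD/(πd³) = 1.1169 × 510.81 = 570.51 MPa
τ_m = K_s·8F_mD/(πd³) = 1.0408 × 1945.7 = 2025.2 MPa
Goodman: 1/n_f = τ_a/S_se + τ_m/S_su = 570.51/404 + 2025.2/1170 = 1.41214 + 1.73091 = 3.1431
n_f = 1/3.1431 = 0.3182

0.318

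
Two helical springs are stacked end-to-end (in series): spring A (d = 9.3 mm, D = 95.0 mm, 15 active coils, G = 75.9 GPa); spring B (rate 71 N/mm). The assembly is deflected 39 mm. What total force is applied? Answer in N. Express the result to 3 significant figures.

200 N

k_A = Gd⁴/(8D³N_a) = (75.9×10³)(9.3⁴)/(8·95.0³·15) = 5.5185 N/mm
Series: 1/k_eq = 1/5.5185 + 1/71 = 0.19529; k_eq = 5.1205 N/mm
F = k_eq·δ = 5.1205·39 = 199.7 N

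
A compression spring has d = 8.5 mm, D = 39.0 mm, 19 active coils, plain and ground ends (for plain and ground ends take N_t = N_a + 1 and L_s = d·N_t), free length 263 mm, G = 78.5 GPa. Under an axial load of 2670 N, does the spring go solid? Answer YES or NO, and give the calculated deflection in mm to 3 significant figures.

NO, δ = 58.7 mm

k = Gd⁴/(8D³N_a) = (78.5×10³)(8.5⁴)/(8·39.0³·19) = 45.447 N/mm
N_t = 20; L_s = 8.5·20 = 170 mm; δ_solid = L₀ − L_s = 263 − 170 = 93 mm
δ = F/k = 2670/45.447 = 58.749 mm
δ < δ_solid → spring does not go solid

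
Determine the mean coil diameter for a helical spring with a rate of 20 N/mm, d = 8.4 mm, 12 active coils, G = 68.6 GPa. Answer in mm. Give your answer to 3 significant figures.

56.2 mm

D = (Gd⁴/(8N_a·k))^(1/3) = (68.6×10³·8.4⁴/(8·12·20))^(1/3)
  = (177885)^(1/3) = 56.2402 mm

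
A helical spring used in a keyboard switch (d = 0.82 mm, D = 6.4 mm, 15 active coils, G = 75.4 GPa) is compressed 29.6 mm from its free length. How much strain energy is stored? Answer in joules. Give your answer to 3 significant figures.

k = Gd⁴/(8D³N_a) = (75.4×10³)(0.82⁴)/(8·6.4³·15) = 1.0837 N/mm
U = ½kδ² = 0.5 × 1.0837 × 29.6² = 474.74 N·mm = 0.47474 J

0.475 J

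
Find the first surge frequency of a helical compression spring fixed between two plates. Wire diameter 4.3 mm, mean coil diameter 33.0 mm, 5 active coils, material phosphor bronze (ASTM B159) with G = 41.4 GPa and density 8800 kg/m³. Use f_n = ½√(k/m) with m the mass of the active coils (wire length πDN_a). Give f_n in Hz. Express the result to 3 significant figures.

k = Gd⁴/(8D³N_a) = (41.4×10³)(4.3⁴)/(8·33.0³·5) = 9.8463 N/mm = 9846.3 N/m
Wire length L = πDN_a = π·33.0·5 = 518.36 mm
m = ρ·(πd²/4)·L = 8800 × 14.522×10⁻⁶ m² × 0.51836 m = 0.066244 kg
f_n = ½√(k/m) = 0.5·√(9846.3/0.066244) = 0.5·√(1.4864e+05) = 192.77 Hz

193 Hz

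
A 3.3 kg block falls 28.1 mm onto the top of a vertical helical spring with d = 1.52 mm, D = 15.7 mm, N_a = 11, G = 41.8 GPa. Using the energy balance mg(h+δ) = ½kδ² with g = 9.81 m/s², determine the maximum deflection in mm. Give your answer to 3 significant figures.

k = Gd⁴/(8D³N_a) = (41.8×10³)(1.52⁴)/(8·15.7³·11) = 0.65519 N/mm
W = mg = 3.3 × 9.81 = 32.373 N
½kδ² − Wδ − Wh = 0 → δ = (W + √(W² + 2kWh))/k
δ = (32.373 + √(1048 + 1192.03))/0.65519 = (32.373 + 47.329)/0.65519 = 121.65 mm

122 mm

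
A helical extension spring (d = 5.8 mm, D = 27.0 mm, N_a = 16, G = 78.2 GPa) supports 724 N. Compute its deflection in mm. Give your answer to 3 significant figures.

k = Gd⁴/(8D³N_a) = (78.2×10³)(5.8⁴)/(8·27.0³·16) = 35.125 N/mm
δ = F/k = 724 / 35.125 = 20.612 mm

20.6 mm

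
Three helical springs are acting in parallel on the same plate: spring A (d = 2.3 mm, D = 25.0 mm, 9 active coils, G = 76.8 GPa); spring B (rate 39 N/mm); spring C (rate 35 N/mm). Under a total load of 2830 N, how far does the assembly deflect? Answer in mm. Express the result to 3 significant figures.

37.3 mm

k_A = Gd⁴/(8D³N_a) = (76.8×10³)(2.3⁴)/(8·25.0³·9) = 1.9104 N/mm
Parallel: k_eq = 1.9104 + 39 + 35 = 75.91 N/mm
δ = F/k_eq = 2830/75.91 = 37.281 mm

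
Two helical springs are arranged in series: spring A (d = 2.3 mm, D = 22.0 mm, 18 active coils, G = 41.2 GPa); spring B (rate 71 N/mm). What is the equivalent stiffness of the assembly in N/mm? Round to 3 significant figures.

0.744 N/mm

k_A = Gd⁴/(8D³N_a) = (41.2×10³)(2.3⁴)/(8·22.0³·18) = 0.75193 N/mm
Series: 1/k_eq = 1/0.75193 + 1/71 = 1.344; k_eq = 0.74405 N/mm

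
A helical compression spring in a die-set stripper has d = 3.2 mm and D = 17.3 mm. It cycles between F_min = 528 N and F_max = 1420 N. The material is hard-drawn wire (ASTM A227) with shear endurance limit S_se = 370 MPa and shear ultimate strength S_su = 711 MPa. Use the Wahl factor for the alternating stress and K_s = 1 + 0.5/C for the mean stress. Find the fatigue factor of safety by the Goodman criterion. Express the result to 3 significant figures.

0.244

C = D/d = 17.3/3.2 = 5.4062; K_W = (4C−1)/(4C−4)+0.615/C = 1.2840; K_s = 1+0.5/C = 1.0925
F_a = (F_max−F_min)/2 = 446 N; F_m = (F_max+F_min)/2 = 974 N
τ_a = K_W·8F_aD/(πd³) = 1.2840 × 599.61 = 769.89 MPa
τ_m = K_s·8F_mD/(πd³) = 1.0925 × 1309.5 = 1430.6 MPa
Goodman: 1/n_f = τ_a/S_se + τ_m/S_su = 769.89/370 + 1430.6/711 = 2.08077 + 2.01206 = 4.0928
n_f = 1/4.0928 = 0.2443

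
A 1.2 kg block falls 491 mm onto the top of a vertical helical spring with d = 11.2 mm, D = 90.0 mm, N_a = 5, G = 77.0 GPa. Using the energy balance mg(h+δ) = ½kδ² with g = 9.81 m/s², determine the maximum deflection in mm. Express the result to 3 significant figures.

17.0 mm

k = Gd⁴/(8D³N_a) = (77.0×10³)(11.2⁴)/(8·90.0³·5) = 41.55 N/mm
W = mg = 1.2 × 9.81 = 11.772 N
½kδ² − Wδ − Wh = 0 → δ = (W + √(W² + 2kWh))/k
δ = (11.772 + √(138.58 + 480327))/41.55 = (11.772 + 693.16)/41.55 = 16.966 mm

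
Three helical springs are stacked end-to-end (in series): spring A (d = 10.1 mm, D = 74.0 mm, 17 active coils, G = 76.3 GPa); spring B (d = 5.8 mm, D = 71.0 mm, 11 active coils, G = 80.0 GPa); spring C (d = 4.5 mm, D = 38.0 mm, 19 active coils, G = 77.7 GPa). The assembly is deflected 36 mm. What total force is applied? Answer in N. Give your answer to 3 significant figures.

k_A = Gd⁴/(8D³N_a) = (76.3×10³)(10.1⁴)/(8·74.0³·17) = 14.407 N/mm
k_B = Gd⁴/(8D³N_a) = (80.0×10³)(5.8⁴)/(8·71.0³·11) = 2.8744 N/mm
k_C = Gd⁴/(8D³N_a) = (77.7×10³)(4.5⁴)/(8·38.0³·19) = 3.8201 N/mm
Series: 1/k_eq = 1/14.407 + 1/2.8744 + 1/3.8201 = 0.67908; k_eq = 1.4726 N/mm
F = k_eq·δ = 1.4726·36 = 53.013 N

53.0 N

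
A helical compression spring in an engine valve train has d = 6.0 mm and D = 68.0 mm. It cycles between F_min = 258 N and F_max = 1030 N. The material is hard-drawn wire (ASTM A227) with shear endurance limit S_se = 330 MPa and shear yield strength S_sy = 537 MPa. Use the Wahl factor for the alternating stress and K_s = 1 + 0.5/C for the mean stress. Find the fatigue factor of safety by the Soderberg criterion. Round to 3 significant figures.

C = D/d = 68.0/6.0 = 11.3333; K_W = (4C−1)/(4C−4)+0.615/C = 1.1268; K_s = 1+0.5/C = 1.0441
F_a = (F_max−F_min)/2 = 386 N; F_m = (F_max+F_min)/2 = 644 N
τ_a = K_W·8F_aD/(πd³) = 1.1268 × 309.44 = 348.7 MPa
τ_m = K_s·8F_mD/(πd³) = 1.0441 × 516.28 = 539.05 MPa
Soderberg: 1/n_f = τ_a/S_se + τ_m/S_sy = 348.7/330 + 539.05/537 = 1.05665 + 1.00382 = 2.0605
n_f = 1/2.0605 = 0.4853

0.485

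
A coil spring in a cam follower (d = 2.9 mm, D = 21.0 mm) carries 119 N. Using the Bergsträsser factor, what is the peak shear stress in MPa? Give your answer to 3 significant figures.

311 MPa

Spring index C = D/d = 21.0/2.9 = 7.2414
K_B = (4C+2)/(4C−3) = 30.966/25.966 = 1.1926
τ₀ = 8FD/(πd³) = 8·119·21.0/(π·2.9³) = 19992/76.62 = 260.92 MPa
τ_max = K·τ₀ = 1.1926 × 260.92 = 311.17 MPa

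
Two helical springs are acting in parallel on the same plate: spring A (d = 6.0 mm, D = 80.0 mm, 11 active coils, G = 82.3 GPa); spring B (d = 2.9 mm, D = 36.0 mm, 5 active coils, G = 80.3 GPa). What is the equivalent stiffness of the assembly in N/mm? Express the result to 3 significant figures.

k_A = Gd⁴/(8D³N_a) = (82.3×10³)(6.0⁴)/(8·80.0³·11) = 2.3673 N/mm
k_B = Gd⁴/(8D³N_a) = (80.3×10³)(2.9⁴)/(8·36.0³·5) = 3.0433 N/mm
Parallel: k_eq = 2.3673 + 3.0433 = 5.4106 N/mm

5.41 N/mm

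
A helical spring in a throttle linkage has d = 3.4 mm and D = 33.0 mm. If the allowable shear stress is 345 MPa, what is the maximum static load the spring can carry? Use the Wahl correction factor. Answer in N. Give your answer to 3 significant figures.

C = D/d = 33.0/3.4 = 9.7059
K_W = (4C−1)/(4C−4) + 0.615/C = 37.824/34.824 + 0.0634 = 1.1495
τ_max = K·8FD/(πd³) → F_max = τ_allow·πd³/(8DK)
F_max = 345·π·3.4³/(8·33.0·1.1495) = 42600/303.47 = 140.37 N

140 N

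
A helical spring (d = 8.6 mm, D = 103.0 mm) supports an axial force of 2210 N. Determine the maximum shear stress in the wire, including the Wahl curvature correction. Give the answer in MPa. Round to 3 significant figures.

1020 MPa

Spring index C = D/d = 103.0/8.6 = 11.9767
K_W = (4C−1)/(4C−4) + 0.615/C = 46.907/43.907 + 0.0513 = 1.1197
τ₀ = 8FD/(πd³) = 8·2210·103.0/(π·8.6³) = 1.82104e+06/1998.2 = 911.33 MPa
τ_max = K·τ₀ = 1.1197 × 911.33 = 1020.4 MPa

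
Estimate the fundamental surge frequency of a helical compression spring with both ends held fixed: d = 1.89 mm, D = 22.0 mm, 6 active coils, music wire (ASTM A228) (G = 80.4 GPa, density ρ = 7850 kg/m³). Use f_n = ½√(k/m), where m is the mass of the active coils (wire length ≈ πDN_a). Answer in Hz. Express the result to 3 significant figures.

234 Hz

k = Gd⁴/(8D³N_a) = (80.4×10³)(1.89⁴)/(8·22.0³·6) = 2.0072 N/mm = 2007.2 N/m
Wire length L = πDN_a = π·22.0·6 = 414.69 mm
m = ρ·(πd²/4)·L = 7850 × 2.8055×10⁻⁶ m² × 0.41469 m = 0.0091329 kg
f_n = ½√(k/m) = 0.5·√(2007.2/0.0091329) = 0.5·√(2.1978e+05) = 234.4 Hz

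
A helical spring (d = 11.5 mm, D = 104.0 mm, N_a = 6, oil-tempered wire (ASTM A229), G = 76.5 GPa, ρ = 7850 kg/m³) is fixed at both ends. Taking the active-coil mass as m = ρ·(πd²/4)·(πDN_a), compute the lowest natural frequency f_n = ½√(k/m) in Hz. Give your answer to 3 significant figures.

k = Gd⁴/(8D³N_a) = (76.5×10³)(11.5⁴)/(8·104.0³·6) = 24.781 N/mm = 24781 N/m
Wire length L = πDN_a = π·104.0·6 = 1960.4 mm
m = ρ·(πd²/4)·L = 7850 × 103.87×10⁻⁶ m² × 1.9604 m = 1.5984 kg
f_n = ½√(k/m) = 0.5·√(24781/1.5984) = 0.5·√(15503) = 62.256 Hz

62.3 Hz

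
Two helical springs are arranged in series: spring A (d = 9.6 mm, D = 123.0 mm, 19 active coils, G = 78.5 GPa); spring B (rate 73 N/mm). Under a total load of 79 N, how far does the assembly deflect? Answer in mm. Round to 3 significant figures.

34.6 mm

k_A = Gd⁴/(8D³N_a) = (78.5×10³)(9.6⁴)/(8·123.0³·19) = 2.3572 N/mm
Series: 1/k_eq = 1/2.3572 + 1/73 = 0.43793; k_eq = 2.2835 N/mm
δ = F/k_eq = 79/2.2835 = 34.597 mm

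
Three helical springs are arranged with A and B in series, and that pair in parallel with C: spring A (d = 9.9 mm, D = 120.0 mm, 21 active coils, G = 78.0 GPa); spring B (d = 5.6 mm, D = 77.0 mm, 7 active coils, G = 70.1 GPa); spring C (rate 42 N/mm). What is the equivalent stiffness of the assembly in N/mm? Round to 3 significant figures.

43.3 N/mm

k_A = Gd⁴/(8D³N_a) = (78.0×10³)(9.9⁴)/(8·120.0³·21) = 2.581 N/mm
k_B = Gd⁴/(8D³N_a) = (70.1×10³)(5.6⁴)/(8·77.0³·7) = 2.6966 N/mm
Springs A,B series: k_AB = 1/(1/2.581+1/2.6966) = 1.3187 N/mm; parallel with C: k_eq = 1.3187+42 = 43.319 N/mm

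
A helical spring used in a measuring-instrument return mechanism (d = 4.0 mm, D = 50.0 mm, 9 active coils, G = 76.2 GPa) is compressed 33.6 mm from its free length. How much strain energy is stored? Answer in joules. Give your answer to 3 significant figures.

1.22 J

k = Gd⁴/(8D³N_a) = (76.2×10³)(4.0⁴)/(8·50.0³·9) = 2.1675 N/mm
U = ½kδ² = 0.5 × 2.1675 × 33.6² = 1223.5 N·mm = 1.2235 J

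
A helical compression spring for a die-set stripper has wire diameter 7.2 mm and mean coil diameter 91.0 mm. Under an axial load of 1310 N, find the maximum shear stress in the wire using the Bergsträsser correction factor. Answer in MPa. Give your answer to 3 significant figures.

899 MPa

Spring index C = D/d = 91.0/7.2 = 12.6389
K_B = (4C+2)/(4C−3) = 52.556/47.556 = 1.1051
τ₀ = 8FD/(πd³) = 8·1310·91.0/(π·7.2³) = 953680/1172.6 = 813.31 MPa
τ_max = K·τ₀ = 1.1051 × 813.31 = 898.82 MPa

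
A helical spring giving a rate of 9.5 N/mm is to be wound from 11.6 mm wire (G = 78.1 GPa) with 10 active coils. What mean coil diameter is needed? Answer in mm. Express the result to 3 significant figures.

123 mm

D = (Gd⁴/(8N_a·k))^(1/3) = (78.1×10³·11.6⁴/(8·10·9.5))^(1/3)
  = (1.86067e+06)^(1/3) = 122.9957 mm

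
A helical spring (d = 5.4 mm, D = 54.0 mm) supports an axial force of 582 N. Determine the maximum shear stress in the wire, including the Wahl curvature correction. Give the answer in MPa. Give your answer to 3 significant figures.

582 MPa

Spring index C = D/d = 54.0/5.4 = 10.0000
K_W = (4C−1)/(4C−4) + 0.615/C = 39.000/36.000 + 0.0615 = 1.1448
τ₀ = 8FD/(πd³) = 8·582·54.0/(π·5.4³) = 251424/494.69 = 508.25 MPa
τ_max = K·τ₀ = 1.1448 × 508.25 = 581.86 MPa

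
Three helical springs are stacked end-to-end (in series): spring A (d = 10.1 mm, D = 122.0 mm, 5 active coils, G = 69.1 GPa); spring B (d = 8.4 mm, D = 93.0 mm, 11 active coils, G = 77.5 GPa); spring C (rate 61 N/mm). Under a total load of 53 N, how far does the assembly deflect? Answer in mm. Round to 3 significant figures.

15.9 mm

k_A = Gd⁴/(8D³N_a) = (69.1×10³)(10.1⁴)/(8·122.0³·5) = 9.8997 N/mm
k_B = Gd⁴/(8D³N_a) = (77.5×10³)(8.4⁴)/(8·93.0³·11) = 5.4511 N/mm
Series: 1/k_eq = 1/9.8997 + 1/5.4511 + 1/61 = 0.30085; k_eq = 3.3239 N/mm
δ = F/k_eq = 53/3.3239 = 15.945 mm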